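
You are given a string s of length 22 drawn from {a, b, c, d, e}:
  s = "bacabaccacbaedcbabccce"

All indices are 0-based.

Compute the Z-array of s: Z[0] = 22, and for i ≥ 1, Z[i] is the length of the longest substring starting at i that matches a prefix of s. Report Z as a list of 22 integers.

[22, 0, 0, 0, 3, 0, 0, 0, 0, 0, 2, 0, 0, 0, 0, 2, 0, 1, 0, 0, 0, 0]

Z[0]=22
i=1: fresh scan; Z[1]=0
i=2: fresh scan; Z[2]=0
i=3: fresh scan; Z[3]=0
i=4: fresh scan; Z[4]=3 extend→box=[4,7)
i=5: min(r-i=2, Z[1]=0)=0; Z[5]=0
i=6: min(r-i=1, Z[2]=0)=0; Z[6]=0
i=7: fresh scan; Z[7]=0
i=8: fresh scan; Z[8]=0
i=9: fresh scan; Z[9]=0
i=10: fresh scan; Z[10]=2 extend→box=[10,12)
i=11: min(r-i=1, Z[1]=0)=0; Z[11]=0
i=12: fresh scan; Z[12]=0
i=13: fresh scan; Z[13]=0
i=14: fresh scan; Z[14]=0
i=15: fresh scan; Z[15]=2 extend→box=[15,17)
i=16: min(r-i=1, Z[1]=0)=0; Z[16]=0
i=17: fresh scan; Z[17]=1 extend→box=[17,18)
i=18: fresh scan; Z[18]=0
i=19: fresh scan; Z[19]=0
i=20: fresh scan; Z[20]=0
i=21: fresh scan; Z[21]=0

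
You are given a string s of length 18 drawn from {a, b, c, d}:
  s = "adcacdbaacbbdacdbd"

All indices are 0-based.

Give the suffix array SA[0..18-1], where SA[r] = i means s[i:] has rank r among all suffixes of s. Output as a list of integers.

[7, 8, 3, 13, 0, 6, 10, 16, 11, 2, 9, 4, 14, 17, 12, 5, 15, 1]

sorted suffixes:
  #0 SA[0]=7  'aacbbdacdbd'
  #1 SA[1]=8  'acbbdacdbd'
  #2 SA[2]=3  'acdbaacbbdacdbd'
  #3 SA[3]=13  'acdbd'
  #4 SA[4]=0  'adcacdbaacbbdacdbd'
  #5 SA[5]=6  'baacbbdacdbd'
  #6 SA[6]=10  'bbdacdbd'
  #7 SA[7]=16  'bd'
  #8 SA[8]=11  'bdacdbd'
  #9 SA[9]=2  'cacdbaacbbdacdbd'
  #10 SA[10]=9  'cbbdacdbd'
  #11 SA[11]=4  'cdbaacbbdacdbd'
  #12 SA[12]=14  'cdbd'
  #13 SA[13]=17  'd'
  #14 SA[14]=12  'dacdbd'
  #15 SA[15]=5  'dbaacbbdacdbd'
  #16 SA[16]=15  'dbd'
  #17 SA[17]=1  'dcacdbaacbbdacdbd'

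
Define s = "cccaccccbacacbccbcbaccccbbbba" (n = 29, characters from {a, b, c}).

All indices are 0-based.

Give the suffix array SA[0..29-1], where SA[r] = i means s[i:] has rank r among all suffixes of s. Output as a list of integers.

[28, 9, 11, 3, 19, 27, 8, 18, 26, 25, 24, 16, 13, 10, 2, 7, 17, 23, 15, 12, 1, 6, 22, 14, 0, 5, 21, 4, 20]

rank→(start, suffix):
  0 → (28, 'a')
  1 → (9, 'acacbccbcbaccccbbbba')
  2 → (11, 'acbccbcbaccccbbbba')
  3 → (3, 'accccbacacbccbcbaccccbbbba')
  4 → (19, 'accccbbbba')
  5 → (27, 'ba')
  6 → (8, 'bacacbccbcbaccccbbbba')
  7 → (18, 'baccccbbbba')
  8 → (26, 'bba')
  9 → (25, 'bbba')
  10 → (24, 'bbbba')
  11 → (16, 'bcbaccccbbbba')
  12 → (13, 'bccbcbaccccbbbba')
  13 → (10, 'cacbccbcbaccccbbbba')
  14 → (2, 'caccccbacacbccbcbaccccbbbba')
  15 → (7, 'cbacacbccbcbaccccbbbba')
  16 → (17, 'cbaccccbbbba')
  17 → (23, 'cbbbba')
  18 → (15, 'cbcbaccccbbbba')
  19 → (12, 'cbccbcbaccccbbbba')
  20 → (1, 'ccaccccbacacbccbcbaccccbbbba')
  21 → (6, 'ccbacacbccbcbaccccbbbba')
  22 → (22, 'ccbbbba')
  23 → (14, 'ccbcbaccccbbbba')
  24 → (0, 'cccaccccbacacbccbcbaccccbbbba')
  25 → (5, 'cccbacacbccbcbaccccbbbba')
  26 → (21, 'cccbbbba')
  27 → (4, 'ccccbacacbccbcbaccccbbbba')
  28 → (20, 'ccccbbbba')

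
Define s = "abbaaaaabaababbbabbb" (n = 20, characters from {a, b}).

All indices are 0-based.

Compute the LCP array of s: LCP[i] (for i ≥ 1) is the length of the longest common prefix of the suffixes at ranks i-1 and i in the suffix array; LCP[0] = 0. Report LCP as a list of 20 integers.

[0, 4, 3, 2, 4, 1, 3, 2, 3, 4, 0, 1, 3, 2, 5, 1, 2, 3, 2, 3]

rank | idx | suffix
   0 |   3 | aaaaabaababbbabbb
   1 |   4 | aaaabaababbbabbb
   2 |   5 | aaabaababbbabbb
   3 |   6 | aabaababbbabbb
   4 |   9 | aababbbabbb
   5 |   7 | abaababbbabbb
   6 |  10 | ababbbabbb
   7 |   0 | abbaaaaabaababbbabbb
   8 |  16 | abbb
   9 |  12 | abbbabbb
  10 |  19 | b
  11 |   2 | baaaaabaababbbabbb
  12 |   8 | baababbbabbb
  13 |  15 | babbb
  14 |  11 | babbbabbb
  15 |  18 | bb
  16 |   1 | bbaaaaabaababbbabbb
  17 |  14 | bbabbb
  18 |  17 | bbb
  19 |  13 | bbbabbb

SA = [3, 4, 5, 6, 9, 7, 10, 0, 16, 12, 19, 2, 8, 15, 11, 18, 1, 14, 17, 13]
rank  pair      lcp
   1  s[3:],s[4:]  4  'aaaa'
   2  s[4:],s[5:]  3  'aaa'
   3  s[5:],s[6:]  2  'aa'
   4  s[6:],s[9:]  4  'aaba'
   5  s[9:],s[7:]  1  'a'
   6  s[7:],s[10:]  3  'aba'
   7  s[10:],s[0:]  2  'ab'
   8  s[0:],s[16:]  3  'abb'
   9  s[16:],s[12:]  4  'abbb'
  10  s[12:],s[19:]  0  ''
  11  s[19:],s[2:]  1  'b'
  12  s[2:],s[8:]  3  'baa'
  13  s[8:],s[15:]  2  'ba'
  14  s[15:],s[11:]  5  'babbb'
  15  s[11:],s[18:]  1  'b'
  16  s[18:],s[1:]  2  'bb'
  17  s[1:],s[14:]  3  'bba'
  18  s[14:],s[17:]  2  'bb'
  19  s[17:],s[13:]  3  'bbb'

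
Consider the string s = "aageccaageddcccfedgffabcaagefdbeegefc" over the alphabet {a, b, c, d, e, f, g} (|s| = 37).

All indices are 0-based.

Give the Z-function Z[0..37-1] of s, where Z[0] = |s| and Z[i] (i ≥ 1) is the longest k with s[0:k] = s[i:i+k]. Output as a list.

Z[0]=37
i=1: outside box; Z[1]=1 extend→box=[1,2)
i=2: outside box; Z[2]=0
i=3: outside box; Z[3]=0
i=4: outside box; Z[4]=0
i=5: outside box; Z[5]=0
i=6: outside box; Z[6]=4 extend→box=[6,10)
i=7: min(r-i=3, Z[1]=1)=1; Z[7]=1
i=8: min(r-i=2, Z[2]=0)=0; Z[8]=0
i=9: min(r-i=1, Z[3]=0)=0; Z[9]=0
i=10: outside box; Z[10]=0
i=11: outside box; Z[11]=0
i=12: outside box; Z[12]=0
i=13: outside box; Z[13]=0
i=14: outside box; Z[14]=0
i=15: outside box; Z[15]=0
i=16: outside box; Z[16]=0
i=17: outside box; Z[17]=0
i=18: outside box; Z[18]=0
i=19: outside box; Z[19]=0
i=20: outside box; Z[20]=0
i=21: outside box; Z[21]=1 extend→box=[21,22)
i=22: outside box; Z[22]=0
i=23: outside box; Z[23]=0
i=24: outside box; Z[24]=4 extend→box=[24,28)
i=25: min(r-i=3, Z[1]=1)=1; Z[25]=1
i=26: min(r-i=2, Z[2]=0)=0; Z[26]=0
i=27: min(r-i=1, Z[3]=0)=0; Z[27]=0
i=28: outside box; Z[28]=0
i=29: outside box; Z[29]=0
i=30: outside box; Z[30]=0
i=31: outside box; Z[31]=0
i=32: outside box; Z[32]=0
i=33: outside box; Z[33]=0
i=34: outside box; Z[34]=0
i=35: outside box; Z[35]=0
i=36: outside box; Z[36]=0

[37, 1, 0, 0, 0, 0, 4, 1, 0, 0, 0, 0, 0, 0, 0, 0, 0, 0, 0, 0, 0, 1, 0, 0, 4, 1, 0, 0, 0, 0, 0, 0, 0, 0, 0, 0, 0]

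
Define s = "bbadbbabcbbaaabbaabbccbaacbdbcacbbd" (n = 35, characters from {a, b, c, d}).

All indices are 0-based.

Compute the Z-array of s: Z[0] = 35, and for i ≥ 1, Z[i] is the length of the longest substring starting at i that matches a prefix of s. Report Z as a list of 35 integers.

Z[0]=35
i=1: i≥r, start 0; Z[1]=1 extend→box=[1,2)
i=2: i≥r, start 0; Z[2]=0
i=3: i≥r, start 0; Z[3]=0
i=4: i≥r, start 0; Z[4]=3 extend→box=[4,7)
i=5: min(r-i=2, Z[1]=1)=1; Z[5]=1
i=6: min(r-i=1, Z[2]=0)=0; Z[6]=0
i=7: i≥r, start 0; Z[7]=1 extend→box=[7,8)
i=8: i≥r, start 0; Z[8]=0
i=9: i≥r, start 0; Z[9]=3 extend→box=[9,12)
i=10: min(r-i=2, Z[1]=1)=1; Z[10]=1
i=11: min(r-i=1, Z[2]=0)=0; Z[11]=0
i=12: i≥r, start 0; Z[12]=0
i=13: i≥r, start 0; Z[13]=0
i=14: i≥r, start 0; Z[14]=3 extend→box=[14,17)
i=15: min(r-i=2, Z[1]=1)=1; Z[15]=1
i=16: min(r-i=1, Z[2]=0)=0; Z[16]=0
i=17: i≥r, start 0; Z[17]=0
i=18: i≥r, start 0; Z[18]=2 extend→box=[18,20)
i=19: min(r-i=1, Z[1]=1)=1; Z[19]=1
i=20: i≥r, start 0; Z[20]=0
i=21: i≥r, start 0; Z[21]=0
i=22: i≥r, start 0; Z[22]=1 extend→box=[22,23)
i=23: i≥r, start 0; Z[23]=0
i=24: i≥r, start 0; Z[24]=0
i=25: i≥r, start 0; Z[25]=0
i=26: i≥r, start 0; Z[26]=1 extend→box=[26,27)
i=27: i≥r, start 0; Z[27]=0
i=28: i≥r, start 0; Z[28]=1 extend→box=[28,29)
i=29: i≥r, start 0; Z[29]=0
i=30: i≥r, start 0; Z[30]=0
i=31: i≥r, start 0; Z[31]=0
i=32: i≥r, start 0; Z[32]=2 extend→box=[32,34)
i=33: min(r-i=1, Z[1]=1)=1; Z[33]=1
i=34: i≥r, start 0; Z[34]=0

[35, 1, 0, 0, 3, 1, 0, 1, 0, 3, 1, 0, 0, 0, 3, 1, 0, 0, 2, 1, 0, 0, 1, 0, 0, 0, 1, 0, 1, 0, 0, 0, 2, 1, 0]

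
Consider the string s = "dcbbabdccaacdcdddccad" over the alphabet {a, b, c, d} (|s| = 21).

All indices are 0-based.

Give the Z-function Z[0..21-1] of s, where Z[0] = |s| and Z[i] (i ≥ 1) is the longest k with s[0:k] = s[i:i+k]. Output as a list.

Z[0]=21
i=1: outside box; Z[1]=0
i=2: outside box; Z[2]=0
i=3: outside box; Z[3]=0
i=4: outside box; Z[4]=0
i=5: outside box; Z[5]=0
i=6: outside box; Z[6]=2 extend→box=[6,8)
i=7: min(r-i=1, Z[1]=0)=0; Z[7]=0
i=8: outside box; Z[8]=0
i=9: outside box; Z[9]=0
i=10: outside box; Z[10]=0
i=11: outside box; Z[11]=0
i=12: outside box; Z[12]=2 extend→box=[12,14)
i=13: min(r-i=1, Z[1]=0)=0; Z[13]=0
i=14: outside box; Z[14]=1 extend→box=[14,15)
i=15: outside box; Z[15]=1 extend→box=[15,16)
i=16: outside box; Z[16]=2 extend→box=[16,18)
i=17: min(r-i=1, Z[1]=0)=0; Z[17]=0
i=18: outside box; Z[18]=0
i=19: outside box; Z[19]=0
i=20: outside box; Z[20]=1 extend→box=[20,21)

[21, 0, 0, 0, 0, 0, 2, 0, 0, 0, 0, 0, 2, 0, 1, 1, 2, 0, 0, 0, 1]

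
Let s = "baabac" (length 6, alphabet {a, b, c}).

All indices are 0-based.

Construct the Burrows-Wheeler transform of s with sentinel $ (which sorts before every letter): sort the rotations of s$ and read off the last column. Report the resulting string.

rank  rotation last
    0  $baabac  c
    1  aabac$b  b
    2  abac$ba  a
    3  ac$baab  b
    4  baabac$  $
    5  bac$baa  a
    6  c$baaba  a

cbab$aa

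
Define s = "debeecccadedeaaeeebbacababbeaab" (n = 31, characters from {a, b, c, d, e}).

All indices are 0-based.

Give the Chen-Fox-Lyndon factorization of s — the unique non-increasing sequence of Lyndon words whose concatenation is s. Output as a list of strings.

["de", "beeccc", "adede", "aaeeebbacababbe", "aab"]

emit factor 1: 'de' (i=0, period=2)
emit factor 2: 'beeccc' (i=2, period=6)
emit factor 3: 'adede' (i=8, period=5)
emit factor 4: 'aaeeebbacababbe' (i=13, period=15)
emit factor 5: 'aab' (i=28, period=3)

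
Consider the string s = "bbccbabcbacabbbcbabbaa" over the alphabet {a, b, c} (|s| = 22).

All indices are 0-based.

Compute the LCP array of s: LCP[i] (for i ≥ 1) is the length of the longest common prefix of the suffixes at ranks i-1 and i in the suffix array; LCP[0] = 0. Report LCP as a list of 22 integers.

rank→(start, suffix):
  0 → (21, 'a')
  1 → (20, 'aa')
  2 → (17, 'abbaa')
  3 → (11, 'abbbcbabbaa')
  4 → (5, 'abcbacabbbcbabbaa')
  5 → (9, 'acabbbcbabbaa')
  6 → (19, 'baa')
  7 → (16, 'babbaa')
  8 → (4, 'babcbacabbbcbabbaa')
  9 → (8, 'bacabbbcbabbaa')
  10 → (18, 'bbaa')
  11 → (12, 'bbbcbabbaa')
  12 → (13, 'bbcbabbaa')
  13 → (0, 'bbccbabcbacabbbcbabbaa')
  14 → (14, 'bcbabbaa')
  15 → (6, 'bcbacabbbcbabbaa')
  16 → (1, 'bccbabcbacabbbcbabbaa')
  17 → (10, 'cabbbcbabbaa')
  18 → (15, 'cbabbaa')
  19 → (3, 'cbabcbacabbbcbabbaa')
  20 → (7, 'cbacabbbcbabbaa')
  21 → (2, 'ccbabcbacabbbcbabbaa')

SA = [21, 20, 17, 11, 5, 9, 19, 16, 4, 8, 18, 12, 13, 0, 14, 6, 1, 10, 15, 3, 7, 2]
i: (SA[i-1],SA[i]) lcp shared
  1: (21,20) 1 'a'
  2: (20,17) 1 'a'
  3: (17,11) 3 'abb'
  4: (11,5) 2 'ab'
  5: (5,9) 1 'a'
  6: (9,19) 0 ''
  7: (19,16) 2 'ba'
  8: (16,4) 3 'bab'
  9: (4,8) 2 'ba'
  10: (8,18) 1 'b'
  11: (18,12) 2 'bb'
  12: (12,13) 2 'bb'
  13: (13,0) 3 'bbc'
  14: (0,14) 1 'b'
  15: (14,6) 4 'bcba'
  16: (6,1) 2 'bc'
  17: (1,10) 0 ''
  18: (10,15) 1 'c'
  19: (15,3) 4 'cbab'
  20: (3,7) 3 'cba'
  21: (7,2) 1 'c'

[0, 1, 1, 3, 2, 1, 0, 2, 3, 2, 1, 2, 2, 3, 1, 4, 2, 0, 1, 4, 3, 1]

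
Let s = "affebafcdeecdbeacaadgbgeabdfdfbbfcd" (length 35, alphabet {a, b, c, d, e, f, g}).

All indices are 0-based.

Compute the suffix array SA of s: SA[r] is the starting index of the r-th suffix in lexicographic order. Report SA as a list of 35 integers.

rank→(start, suffix):
  0 → (17, 'aadgbgeabdfdfbbfcd')
  1 → (24, 'abdfdfbbfcd')
  2 → (15, 'acaadgbgeabdfdfbbfcd')
  3 → (18, 'adgbgeabdfdfbbfcd')
  4 → (5, 'afcdeecdbeacaadgbgeabdfdfbbfcd')
  5 → (0, 'affebafcdeecdbeacaadgbgeabdfdfbbfcd')
  6 → (4, 'bafcdeecdbeacaadgbgeabdfdfbbfcd')
  7 → (30, 'bbfcd')
  8 → (25, 'bdfdfbbfcd')
  9 → (13, 'beacaadgbgeabdfdfbbfcd')
  10 → (31, 'bfcd')
  11 → (21, 'bgeabdfdfbbfcd')
  12 → (16, 'caadgbgeabdfdfbbfcd')
  13 → (33, 'cd')
  14 → (11, 'cdbeacaadgbgeabdfdfbbfcd')
  15 → (7, 'cdeecdbeacaadgbgeabdfdfbbfcd')
  16 → (34, 'd')
  17 → (12, 'dbeacaadgbgeabdfdfbbfcd')
  18 → (8, 'deecdbeacaadgbgeabdfdfbbfcd')
  19 → (28, 'dfbbfcd')
  20 → (26, 'dfdfbbfcd')
  21 → (19, 'dgbgeabdfdfbbfcd')
  22 → (23, 'eabdfdfbbfcd')
  23 → (14, 'eacaadgbgeabdfdfbbfcd')
  24 → (3, 'ebafcdeecdbeacaadgbgeabdfdfbbfcd')
  25 → (10, 'ecdbeacaadgbgeabdfdfbbfcd')
  26 → (9, 'eecdbeacaadgbgeabdfdfbbfcd')
  27 → (29, 'fbbfcd')
  28 → (32, 'fcd')
  29 → (6, 'fcdeecdbeacaadgbgeabdfdfbbfcd')
  30 → (27, 'fdfbbfcd')
  31 → (2, 'febafcdeecdbeacaadgbgeabdfdfbbfcd')
  32 → (1, 'ffebafcdeecdbeacaadgbgeabdfdfbbfcd')
  33 → (20, 'gbgeabdfdfbbfcd')
  34 → (22, 'geabdfdfbbfcd')

[17, 24, 15, 18, 5, 0, 4, 30, 25, 13, 31, 21, 16, 33, 11, 7, 34, 12, 8, 28, 26, 19, 23, 14, 3, 10, 9, 29, 32, 6, 27, 2, 1, 20, 22]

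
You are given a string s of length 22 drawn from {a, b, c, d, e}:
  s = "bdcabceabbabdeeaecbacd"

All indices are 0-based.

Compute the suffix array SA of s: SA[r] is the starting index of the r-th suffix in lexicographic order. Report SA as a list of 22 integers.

[7, 3, 10, 19, 15, 9, 18, 8, 4, 0, 11, 2, 17, 20, 5, 21, 1, 12, 6, 14, 16, 13]

rank→(start, suffix):
  0 → (7, 'abbabdeeaecbacd')
  1 → (3, 'abceabbabdeeaecbacd')
  2 → (10, 'abdeeaecbacd')
  3 → (19, 'acd')
  4 → (15, 'aecbacd')
  5 → (9, 'babdeeaecbacd')
  6 → (18, 'bacd')
  7 → (8, 'bbabdeeaecbacd')
  8 → (4, 'bceabbabdeeaecbacd')
  9 → (0, 'bdcabceabbabdeeaecbacd')
  10 → (11, 'bdeeaecbacd')
  11 → (2, 'cabceabbabdeeaecbacd')
  12 → (17, 'cbacd')
  13 → (20, 'cd')
  14 → (5, 'ceabbabdeeaecbacd')
  15 → (21, 'd')
  16 → (1, 'dcabceabbabdeeaecbacd')
  17 → (12, 'deeaecbacd')
  18 → (6, 'eabbabdeeaecbacd')
  19 → (14, 'eaecbacd')
  20 → (16, 'ecbacd')
  21 → (13, 'eeaecbacd')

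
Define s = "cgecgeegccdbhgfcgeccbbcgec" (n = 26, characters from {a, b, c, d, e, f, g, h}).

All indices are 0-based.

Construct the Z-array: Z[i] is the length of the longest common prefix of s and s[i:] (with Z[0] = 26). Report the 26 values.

[26, 0, 0, 3, 0, 0, 0, 0, 1, 1, 0, 0, 0, 0, 0, 4, 0, 0, 1, 1, 0, 0, 4, 0, 0, 1]

Z[0]=26
i=1: outside box; Z[1]=0
i=2: outside box; Z[2]=0
i=3: outside box; Z[3]=3 extend→box=[3,6)
i=4: min(r-i=2, Z[1]=0)=0; Z[4]=0
i=5: min(r-i=1, Z[2]=0)=0; Z[5]=0
i=6: outside box; Z[6]=0
i=7: outside box; Z[7]=0
i=8: outside box; Z[8]=1 extend→box=[8,9)
i=9: outside box; Z[9]=1 extend→box=[9,10)
i=10: outside box; Z[10]=0
i=11: outside box; Z[11]=0
i=12: outside box; Z[12]=0
i=13: outside box; Z[13]=0
i=14: outside box; Z[14]=0
i=15: outside box; Z[15]=4 extend→box=[15,19)
i=16: min(r-i=3, Z[1]=0)=0; Z[16]=0
i=17: min(r-i=2, Z[2]=0)=0; Z[17]=0
i=18: min(r-i=1, Z[3]=3)=1; Z[18]=1
i=19: outside box; Z[19]=1 extend→box=[19,20)
i=20: outside box; Z[20]=0
i=21: outside box; Z[21]=0
i=22: outside box; Z[22]=4 extend→box=[22,26)
i=23: min(r-i=3, Z[1]=0)=0; Z[23]=0
i=24: min(r-i=2, Z[2]=0)=0; Z[24]=0
i=25: min(r-i=1, Z[3]=3)=1; Z[25]=1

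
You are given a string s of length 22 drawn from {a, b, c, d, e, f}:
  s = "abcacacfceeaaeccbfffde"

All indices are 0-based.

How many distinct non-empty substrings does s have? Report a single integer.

sorted suffixes:
  #0 SA[0]=11  'aaeccbfffde'
  #1 SA[1]=0  'abcacacfceeaaeccbfffde'
  #2 SA[2]=3  'acacfceeaaeccbfffde'
  #3 SA[3]=5  'acfceeaaeccbfffde'
  #4 SA[4]=12  'aeccbfffde'
  #5 SA[5]=1  'bcacacfceeaaeccbfffde'
  #6 SA[6]=16  'bfffde'
  #7 SA[7]=2  'cacacfceeaaeccbfffde'
  #8 SA[8]=4  'cacfceeaaeccbfffde'
  #9 SA[9]=15  'cbfffde'
  #10 SA[10]=14  'ccbfffde'
  #11 SA[11]=8  'ceeaaeccbfffde'
  #12 SA[12]=6  'cfceeaaeccbfffde'
  #13 SA[13]=20  'de'
  #14 SA[14]=21  'e'
  #15 SA[15]=10  'eaaeccbfffde'
  #16 SA[16]=13  'eccbfffde'
  #17 SA[17]=9  'eeaaeccbfffde'
  #18 SA[18]=7  'fceeaaeccbfffde'
  #19 SA[19]=19  'fde'
  #20 SA[20]=18  'ffde'
  #21 SA[21]=17  'fffde'

SA = [11, 0, 3, 5, 12, 1, 16, 2, 4, 15, 14, 8, 6, 20, 21, 10, 13, 9, 7, 19, 18, 17]
rank  pair      lcp
   1  s[11:],s[0:]  1  'a'
   2  s[0:],s[3:]  1  'a'
   3  s[3:],s[5:]  2  'ac'
   4  s[5:],s[12:]  1  'a'
   5  s[12:],s[1:]  0  ''
   6  s[1:],s[16:]  1  'b'
   7  s[16:],s[2:]  0  ''
   8  s[2:],s[4:]  3  'cac'
   9  s[4:],s[15:]  1  'c'
  10  s[15:],s[14:]  1  'c'
  11  s[14:],s[8:]  1  'c'
  12  s[8:],s[6:]  1  'c'
  13  s[6:],s[20:]  0  ''
  14  s[20:],s[21:]  0  ''
  15  s[21:],s[10:]  1  'e'
  16  s[10:],s[13:]  1  'e'
  17  s[13:],s[9:]  1  'e'
  18  s[9:],s[7:]  0  ''
  19  s[7:],s[19:]  1  'f'
  20  s[19:],s[18:]  1  'f'
  21  s[18:],s[17:]  2  'ff'

n(n+1)/2 = 22·23/2 = 253
Σ LCP = 0 + 1 + 1 + 2 + 1 + 0 + 1 + 0 + 3 + 1 + 1 + 1 + 1 + 0 + 0 + 1 + 1 + 1 + 0 + 1 + 1 + 2 = 20
distinct = 253 − 20 = 233

233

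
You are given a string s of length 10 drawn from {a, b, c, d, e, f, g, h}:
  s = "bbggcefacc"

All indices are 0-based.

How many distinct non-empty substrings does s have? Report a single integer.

sorted suffixes:
  #0 SA[0]=7  'acc'
  #1 SA[1]=0  'bbggcefacc'
  #2 SA[2]=1  'bggcefacc'
  #3 SA[3]=9  'c'
  #4 SA[4]=8  'cc'
  #5 SA[5]=4  'cefacc'
  #6 SA[6]=5  'efacc'
  #7 SA[7]=6  'facc'
  #8 SA[8]=3  'gcefacc'
  #9 SA[9]=2  'ggcefacc'

SA = [7, 0, 1, 9, 8, 4, 5, 6, 3, 2]
[i] adj suffixes → lcp
  [1] 7/0 → 0 ('')
  [2] 0/1 → 1 ('b')
  [3] 1/9 → 0 ('')
  [4] 9/8 → 1 ('c')
  [5] 8/4 → 1 ('c')
  [6] 4/5 → 0 ('')
  [7] 5/6 → 0 ('')
  [8] 6/3 → 0 ('')
  [9] 3/2 → 1 ('g')

n(n+1)/2 = 10·11/2 = 55
Σ LCP = 0 + 0 + 1 + 0 + 1 + 1 + 0 + 0 + 0 + 1 = 4
distinct = 55 − 4 = 51

51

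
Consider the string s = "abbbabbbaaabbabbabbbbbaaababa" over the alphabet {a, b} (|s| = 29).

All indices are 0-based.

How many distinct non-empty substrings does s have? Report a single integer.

339

rank→(start, suffix):
  0 → (28, 'a')
  1 → (22, 'aaababa')
  2 → (8, 'aaabbabbabbbbbaaababa')
  3 → (23, 'aababa')
  4 → (9, 'aabbabbabbbbbaaababa')
  5 → (26, 'aba')
  6 → (24, 'ababa')
  7 → (10, 'abbabbabbbbbaaababa')
  8 → (13, 'abbabbbbbaaababa')
  9 → (4, 'abbbaaabbabbabbbbbaaababa')
  10 → (0, 'abbbabbbaaabbabbabbbbbaaababa')
  11 → (16, 'abbbbbaaababa')
  12 → (27, 'ba')
  13 → (21, 'baaababa')
  14 → (7, 'baaabbabbabbbbbaaababa')
  15 → (25, 'baba')
  16 → (12, 'babbabbbbbaaababa')
  17 → (3, 'babbbaaabbabbabbbbbaaababa')
  18 → (15, 'babbbbbaaababa')
  19 → (20, 'bbaaababa')
  20 → (6, 'bbaaabbabbabbbbbaaababa')
  21 → (11, 'bbabbabbbbbaaababa')
  22 → (2, 'bbabbbaaabbabbabbbbbaaababa')
  23 → (14, 'bbabbbbbaaababa')
  24 → (19, 'bbbaaababa')
  25 → (5, 'bbbaaabbabbabbbbbaaababa')
  26 → (1, 'bbbabbbaaabbabbabbbbbaaababa')
  27 → (18, 'bbbbaaababa')
  28 → (17, 'bbbbbaaababa')

SA = [28, 22, 8, 23, 9, 26, 24, 10, 13, 4, 0, 16, 27, 21, 7, 25, 12, 3, 15, 20, 6, 11, 2, 14, 19, 5, 1, 18, 17]
i: (SA[i-1],SA[i]) lcp shared
  1: (28,22) 1 'a'
  2: (22,8) 4 'aaab'
  3: (8,23) 2 'aa'
  4: (23,9) 3 'aab'
  5: (9,26) 1 'a'
  6: (26,24) 3 'aba'
  7: (24,10) 2 'ab'
  8: (10,13) 6 'abbabb'
  9: (13,4) 3 'abb'
  10: (4,0) 5 'abbba'
  11: (0,16) 4 'abbb'
  12: (16,27) 0 ''
  13: (27,21) 2 'ba'
  14: (21,7) 5 'baaab'
  15: (7,25) 2 'ba'
  16: (25,12) 3 'bab'
  17: (12,3) 4 'babb'
  18: (3,15) 5 'babbb'
  19: (15,20) 1 'b'
  20: (20,6) 6 'bbaaab'
  21: (6,11) 3 'bba'
  22: (11,2) 5 'bbabb'
  23: (2,14) 6 'bbabbb'
  24: (14,19) 2 'bb'
  25: (19,5) 7 'bbbaaab'
  26: (5,1) 4 'bbba'
  27: (1,18) 3 'bbb'
  28: (18,17) 4 'bbbb'

n(n+1)/2 = 29·30/2 = 435
Σ LCP = 0 + 1 + 4 + 2 + 3 + 1 + 3 + 2 + 6 + 3 + 5 + 4 + 0 + 2 + 5 + 2 + 3 + 4 + 5 + 1 + 6 + 3 + 5 + 6 + 2 + 7 + 4 + 3 + 4 = 96
distinct = 435 − 96 = 339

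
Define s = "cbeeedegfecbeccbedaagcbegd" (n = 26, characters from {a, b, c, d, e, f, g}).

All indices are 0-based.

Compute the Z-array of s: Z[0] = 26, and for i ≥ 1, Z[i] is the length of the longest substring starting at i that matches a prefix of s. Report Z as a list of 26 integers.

[26, 0, 0, 0, 0, 0, 0, 0, 0, 0, 3, 0, 0, 1, 3, 0, 0, 0, 0, 0, 0, 3, 0, 0, 0, 0]

Z[0]=26
i=1: fresh scan; Z[1]=0
i=2: fresh scan; Z[2]=0
i=3: fresh scan; Z[3]=0
i=4: fresh scan; Z[4]=0
i=5: fresh scan; Z[5]=0
i=6: fresh scan; Z[6]=0
i=7: fresh scan; Z[7]=0
i=8: fresh scan; Z[8]=0
i=9: fresh scan; Z[9]=0
i=10: fresh scan; Z[10]=3 grow→box=[10,13)
i=11: min(r-i=2, Z[1]=0)=0; Z[11]=0
i=12: min(r-i=1, Z[2]=0)=0; Z[12]=0
i=13: fresh scan; Z[13]=1 grow→box=[13,14)
i=14: fresh scan; Z[14]=3 grow→box=[14,17)
i=15: min(r-i=2, Z[1]=0)=0; Z[15]=0
i=16: min(r-i=1, Z[2]=0)=0; Z[16]=0
i=17: fresh scan; Z[17]=0
i=18: fresh scan; Z[18]=0
i=19: fresh scan; Z[19]=0
i=20: fresh scan; Z[20]=0
i=21: fresh scan; Z[21]=3 grow→box=[21,24)
i=22: min(r-i=2, Z[1]=0)=0; Z[22]=0
i=23: min(r-i=1, Z[2]=0)=0; Z[23]=0
i=24: fresh scan; Z[24]=0
i=25: fresh scan; Z[25]=0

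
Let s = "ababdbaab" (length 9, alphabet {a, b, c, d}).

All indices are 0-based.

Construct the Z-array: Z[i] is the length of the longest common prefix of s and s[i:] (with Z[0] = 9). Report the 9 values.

Z[0]=9
i=1: i≥r, start 0; Z[1]=0
i=2: i≥r, start 0; Z[2]=2 extend→box=[2,4)
i=3: min(r-i=1, Z[1]=0)=0; Z[3]=0
i=4: i≥r, start 0; Z[4]=0
i=5: i≥r, start 0; Z[5]=0
i=6: i≥r, start 0; Z[6]=1 extend→box=[6,7)
i=7: i≥r, start 0; Z[7]=2 extend→box=[7,9)
i=8: min(r-i=1, Z[1]=0)=0; Z[8]=0

[9, 0, 2, 0, 0, 0, 1, 2, 0]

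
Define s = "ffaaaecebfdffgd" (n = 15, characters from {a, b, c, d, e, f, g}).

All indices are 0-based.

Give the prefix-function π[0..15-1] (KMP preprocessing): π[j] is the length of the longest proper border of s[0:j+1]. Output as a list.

π[0] = 0
j=1 s[j]='f': π[1]=1 (border 'f')
j=2 s[j]='a': k: 1→0; π[2]=0 (border '')
j=3 s[j]='a': π[3]=0 (border '')
j=4 s[j]='a': π[4]=0 (border '')
j=5 s[j]='e': π[5]=0 (border '')
j=6 s[j]='c': π[6]=0 (border '')
j=7 s[j]='e': π[7]=0 (border '')
j=8 s[j]='b': π[8]=0 (border '')
j=9 s[j]='f': π[9]=1 (border 'f')
j=10 s[j]='d': k: 1→0; π[10]=0 (border '')
j=11 s[j]='f': π[11]=1 (border 'f')
j=12 s[j]='f': π[12]=2 (border 'ff')
j=13 s[j]='g': k: 2→1→0; π[13]=0 (border '')
j=14 s[j]='d': π[14]=0 (border '')

[0, 1, 0, 0, 0, 0, 0, 0, 0, 1, 0, 1, 2, 0, 0]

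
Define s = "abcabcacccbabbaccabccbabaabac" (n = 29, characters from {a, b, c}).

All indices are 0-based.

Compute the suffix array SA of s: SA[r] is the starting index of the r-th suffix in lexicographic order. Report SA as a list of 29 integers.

[24, 22, 25, 11, 0, 3, 17, 27, 14, 6, 23, 21, 10, 26, 13, 12, 1, 4, 18, 28, 2, 16, 5, 20, 9, 15, 19, 8, 7]

rank→(start, suffix):
  0 → (24, 'aabac')
  1 → (22, 'abaabac')
  2 → (25, 'abac')
  3 → (11, 'abbaccabccbabaabac')
  4 → (0, 'abcabcacccbabbaccabccbabaabac')
  5 → (3, 'abcacccbabbaccabccbabaabac')
  6 → (17, 'abccbabaabac')
  7 → (27, 'ac')
  8 → (14, 'accabccbabaabac')
  9 → (6, 'acccbabbaccabccbabaabac')
  10 → (23, 'baabac')
  11 → (21, 'babaabac')
  12 → (10, 'babbaccabccbabaabac')
  13 → (26, 'bac')
  14 → (13, 'baccabccbabaabac')
  15 → (12, 'bbaccabccbabaabac')
  16 → (1, 'bcabcacccbabbaccabccbabaabac')
  17 → (4, 'bcacccbabbaccabccbabaabac')
  18 → (18, 'bccbabaabac')
  19 → (28, 'c')
  20 → (2, 'cabcacccbabbaccabccbabaabac')
  21 → (16, 'cabccbabaabac')
  22 → (5, 'cacccbabbaccabccbabaabac')
  23 → (20, 'cbabaabac')
  24 → (9, 'cbabbaccabccbabaabac')
  25 → (15, 'ccabccbabaabac')
  26 → (19, 'ccbabaabac')
  27 → (8, 'ccbabbaccabccbabaabac')
  28 → (7, 'cccbabbaccabccbabaabac')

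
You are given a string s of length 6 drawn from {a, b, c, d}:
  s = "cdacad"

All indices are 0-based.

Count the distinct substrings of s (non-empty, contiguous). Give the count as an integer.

rank | idx | suffix
   0 |   2 | acad
   1 |   4 | ad
   2 |   3 | cad
   3 |   0 | cdacad
   4 |   5 | d
   5 |   1 | dacad

SA = [2, 4, 3, 0, 5, 1]
i: (SA[i-1],SA[i]) lcp shared
  1: (2,4) 1 'a'
  2: (4,3) 0 ''
  3: (3,0) 1 'c'
  4: (0,5) 0 ''
  5: (5,1) 1 'd'

n(n+1)/2 = 6·7/2 = 21
Σ LCP = 0 + 1 + 0 + 1 + 0 + 1 = 3
distinct = 21 − 3 = 18

18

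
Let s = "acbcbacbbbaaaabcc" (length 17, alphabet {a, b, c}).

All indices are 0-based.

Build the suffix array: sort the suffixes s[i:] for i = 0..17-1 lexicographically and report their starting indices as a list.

rank | idx | suffix
   0 |  10 | aaaabcc
   1 |  11 | aaabcc
   2 |  12 | aabcc
   3 |  13 | abcc
   4 |   5 | acbbbaaaabcc
   5 |   0 | acbcbacbbbaaaabcc
   6 |   9 | baaaabcc
   7 |   4 | bacbbbaaaabcc
   8 |   8 | bbaaaabcc
   9 |   7 | bbbaaaabcc
  10 |   2 | bcbacbbbaaaabcc
  11 |  14 | bcc
  12 |  16 | c
  13 |   3 | cbacbbbaaaabcc
  14 |   6 | cbbbaaaabcc
  15 |   1 | cbcbacbbbaaaabcc
  16 |  15 | cc

[10, 11, 12, 13, 5, 0, 9, 4, 8, 7, 2, 14, 16, 3, 6, 1, 15]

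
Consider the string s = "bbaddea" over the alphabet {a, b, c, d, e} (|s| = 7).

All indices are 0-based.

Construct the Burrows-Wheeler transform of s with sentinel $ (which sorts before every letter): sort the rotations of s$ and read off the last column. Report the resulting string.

rank  rotation  last
    0  $bbaddea  a
    1  a$bbadde  e
    2  addea$bb  b
    3  baddea$b  b
    4  bbaddea$  $
    5  ddea$bba  a
    6  dea$bbad  d
    7  ea$bbadd  d

aebb$add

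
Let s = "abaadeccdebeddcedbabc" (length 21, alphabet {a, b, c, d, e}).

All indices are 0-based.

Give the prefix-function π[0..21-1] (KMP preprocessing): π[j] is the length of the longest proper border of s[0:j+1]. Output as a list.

[0, 0, 1, 1, 0, 0, 0, 0, 0, 0, 0, 0, 0, 0, 0, 0, 0, 0, 1, 2, 0]

π[0] = 0
j=1 s[j]='b': π[1]=0 (border '')
j=2 s[j]='a': π[2]=1 (border 'a')
j=3 s[j]='a': k: 1→0; π[3]=1 (border 'a')
j=4 s[j]='d': k: 1→0; π[4]=0 (border '')
j=5 s[j]='e': π[5]=0 (border '')
j=6 s[j]='c': π[6]=0 (border '')
j=7 s[j]='c': π[7]=0 (border '')
j=8 s[j]='d': π[8]=0 (border '')
j=9 s[j]='e': π[9]=0 (border '')
j=10 s[j]='b': π[10]=0 (border '')
j=11 s[j]='e': π[11]=0 (border '')
j=12 s[j]='d': π[12]=0 (border '')
j=13 s[j]='d': π[13]=0 (border '')
j=14 s[j]='c': π[14]=0 (border '')
j=15 s[j]='e': π[15]=0 (border '')
j=16 s[j]='d': π[16]=0 (border '')
j=17 s[j]='b': π[17]=0 (border '')
j=18 s[j]='a': π[18]=1 (border 'a')
j=19 s[j]='b': π[19]=2 (border 'ab')
j=20 s[j]='c': k: 2→0; π[20]=0 (border '')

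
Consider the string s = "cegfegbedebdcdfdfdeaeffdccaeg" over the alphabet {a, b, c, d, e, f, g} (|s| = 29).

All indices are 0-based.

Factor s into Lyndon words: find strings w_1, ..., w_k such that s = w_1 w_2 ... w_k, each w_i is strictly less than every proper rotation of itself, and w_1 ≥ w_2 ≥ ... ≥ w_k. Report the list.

emit factor 1: 'cegfeg' (i=0, period=6)
emit factor 2: 'bede' (i=6, period=4)
emit factor 3: 'bdcdfdfde' (i=10, period=9)
emit factor 4: 'aeffdccaeg' (i=19, period=10)

["cegfeg", "bede", "bdcdfdfde", "aeffdccaeg"]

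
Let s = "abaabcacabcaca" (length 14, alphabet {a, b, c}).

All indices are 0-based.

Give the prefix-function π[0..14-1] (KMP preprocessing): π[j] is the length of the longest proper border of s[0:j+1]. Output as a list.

[0, 0, 1, 1, 2, 0, 1, 0, 1, 2, 0, 1, 0, 1]

π[0] = 0
j=1 s[j]='b': π[1]=0 (border '')
j=2 s[j]='a': π[2]=1 (border 'a')
j=3 s[j]='a': k: 1→0; π[3]=1 (border 'a')
j=4 s[j]='b': π[4]=2 (border 'ab')
j=5 s[j]='c': k: 2→0; π[5]=0 (border '')
j=6 s[j]='a': π[6]=1 (border 'a')
j=7 s[j]='c': k: 1→0; π[7]=0 (border '')
j=8 s[j]='a': π[8]=1 (border 'a')
j=9 s[j]='b': π[9]=2 (border 'ab')
j=10 s[j]='c': k: 2→0; π[10]=0 (border '')
j=11 s[j]='a': π[11]=1 (border 'a')
j=12 s[j]='c': k: 1→0; π[12]=0 (border '')
j=13 s[j]='a': π[13]=1 (border 'a')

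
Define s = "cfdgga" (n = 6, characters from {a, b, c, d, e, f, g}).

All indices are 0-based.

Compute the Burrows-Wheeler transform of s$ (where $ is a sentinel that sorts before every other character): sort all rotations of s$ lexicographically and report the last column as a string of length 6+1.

ag$fcgd

rank  rotation last
    0  $cfdgga  a
    1  a$cfdgg  g
    2  cfdgga$  $
    3  dgga$cf  f
    4  fdgga$c  c
    5  ga$cfdg  g
    6  gga$cfd  d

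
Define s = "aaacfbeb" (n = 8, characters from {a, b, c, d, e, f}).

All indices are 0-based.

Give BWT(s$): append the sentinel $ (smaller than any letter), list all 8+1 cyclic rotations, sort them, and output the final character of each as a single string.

b$aaefabc

rank  rotation   last
    0  $aaacfbeb  b
    1  aaacfbeb$  $
    2  aacfbeb$a  a
    3  acfbeb$aa  a
    4  b$aaacfbe  e
    5  beb$aaacf  f
    6  cfbeb$aaa  a
    7  eb$aaacfb  b
    8  fbeb$aaac  c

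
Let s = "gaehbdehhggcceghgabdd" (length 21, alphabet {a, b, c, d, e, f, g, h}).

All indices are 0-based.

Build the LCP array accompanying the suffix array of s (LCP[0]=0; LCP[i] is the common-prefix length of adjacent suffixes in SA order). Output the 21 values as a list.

sorted suffixes:
  #0 SA[0]=17  'abdd'
  #1 SA[1]=1  'aehbdehhggcceghgabdd'
  #2 SA[2]=18  'bdd'
  #3 SA[3]=4  'bdehhggcceghgabdd'
  #4 SA[4]=11  'cceghgabdd'
  #5 SA[5]=12  'ceghgabdd'
  #6 SA[6]=20  'd'
  #7 SA[7]=19  'dd'
  #8 SA[8]=5  'dehhggcceghgabdd'
  #9 SA[9]=13  'eghgabdd'
  #10 SA[10]=2  'ehbdehhggcceghgabdd'
  #11 SA[11]=6  'ehhggcceghgabdd'
  #12 SA[12]=16  'gabdd'
  #13 SA[13]=0  'gaehbdehhggcceghgabdd'
  #14 SA[14]=10  'gcceghgabdd'
  #15 SA[15]=9  'ggcceghgabdd'
  #16 SA[16]=14  'ghgabdd'
  #17 SA[17]=3  'hbdehhggcceghgabdd'
  #18 SA[18]=15  'hgabdd'
  #19 SA[19]=8  'hggcceghgabdd'
  #20 SA[20]=7  'hhggcceghgabdd'

SA = [17, 1, 18, 4, 11, 12, 20, 19, 5, 13, 2, 6, 16, 0, 10, 9, 14, 3, 15, 8, 7]
[i] adj suffixes → lcp
  [1] 17/1 → 1 ('a')
  [2] 1/18 → 0 ('')
  [3] 18/4 → 2 ('bd')
  [4] 4/11 → 0 ('')
  [5] 11/12 → 1 ('c')
  [6] 12/20 → 0 ('')
  [7] 20/19 → 1 ('d')
  [8] 19/5 → 1 ('d')
  [9] 5/13 → 0 ('')
  [10] 13/2 → 1 ('e')
  [11] 2/6 → 2 ('eh')
  [12] 6/16 → 0 ('')
  [13] 16/0 → 2 ('ga')
  [14] 0/10 → 1 ('g')
  [15] 10/9 → 1 ('g')
  [16] 9/14 → 1 ('g')
  [17] 14/3 → 0 ('')
  [18] 3/15 → 1 ('h')
  [19] 15/8 → 2 ('hg')
  [20] 8/7 → 1 ('h')

[0, 1, 0, 2, 0, 1, 0, 1, 1, 0, 1, 2, 0, 2, 1, 1, 1, 0, 1, 2, 1]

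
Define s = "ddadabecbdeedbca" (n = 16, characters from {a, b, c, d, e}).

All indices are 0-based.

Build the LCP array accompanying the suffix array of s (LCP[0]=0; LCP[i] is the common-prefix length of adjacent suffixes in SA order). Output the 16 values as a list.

sorted suffixes:
  #0 SA[0]=15  'a'
  #1 SA[1]=4  'abecbdeedbca'
  #2 SA[2]=2  'adabecbdeedbca'
  #3 SA[3]=13  'bca'
  #4 SA[4]=8  'bdeedbca'
  #5 SA[5]=5  'becbdeedbca'
  #6 SA[6]=14  'ca'
  #7 SA[7]=7  'cbdeedbca'
  #8 SA[8]=3  'dabecbdeedbca'
  #9 SA[9]=1  'dadabecbdeedbca'
  #10 SA[10]=12  'dbca'
  #11 SA[11]=0  'ddadabecbdeedbca'
  #12 SA[12]=9  'deedbca'
  #13 SA[13]=6  'ecbdeedbca'
  #14 SA[14]=11  'edbca'
  #15 SA[15]=10  'eedbca'

SA = [15, 4, 2, 13, 8, 5, 14, 7, 3, 1, 12, 0, 9, 6, 11, 10]
rank  pair      lcp
   1  s[15:],s[4:]  1  'a'
   2  s[4:],s[2:]  1  'a'
   3  s[2:],s[13:]  0  ''
   4  s[13:],s[8:]  1  'b'
   5  s[8:],s[5:]  1  'b'
   6  s[5:],s[14:]  0  ''
   7  s[14:],s[7:]  1  'c'
   8  s[7:],s[3:]  0  ''
   9  s[3:],s[1:]  2  'da'
  10  s[1:],s[12:]  1  'd'
  11  s[12:],s[0:]  1  'd'
  12  s[0:],s[9:]  1  'd'
  13  s[9:],s[6:]  0  ''
  14  s[6:],s[11:]  1  'e'
  15  s[11:],s[10:]  1  'e'

[0, 1, 1, 0, 1, 1, 0, 1, 0, 2, 1, 1, 1, 0, 1, 1]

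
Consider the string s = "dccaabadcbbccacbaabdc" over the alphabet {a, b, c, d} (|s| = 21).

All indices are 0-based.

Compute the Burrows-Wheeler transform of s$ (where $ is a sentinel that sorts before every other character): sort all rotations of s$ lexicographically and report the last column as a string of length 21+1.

rank  rotation                last
    0  $dccaabadcbbccacbaabdc  c
    1  aabadcbbccacbaabdc$dcc  c
    2  aabdc$dccaabadcbbccacb  b
    3  abadcbbccacbaabdc$dcca  a
    4  abdc$dccaabadcbbccacba  a
    5  acbaabdc$dccaabadcbbcc  c
    6  adcbbccacbaabdc$dccaab  b
    7  baabdc$dccaabadcbbccac  c
    8  badcbbccacbaabdc$dccaa  a
    9  bbccacbaabdc$dccaabadc  c
   10  bccacbaabdc$dccaabadcb  b
   11  bdc$dccaabadcbbccacbaa  a
   12  c$dccaabadcbbccacbaabd  d
   13  caabadcbbccacbaabdc$dc  c
   14  cacbaabdc$dccaabadcbbc  c
   15  cbaabdc$dccaabadcbbcca  a
   16  cbbccacbaabdc$dccaabad  d
   17  ccaabadcbbccacbaabdc$d  d
   18  ccacbaabdc$dccaabadcbb  b
   19  dc$dccaabadcbbccacbaab  b
   20  dcbbccacbaabdc$dccaaba  a
   21  dccaabadcbbccacbaabdc$  $

ccbaacbcacbadccaddbba$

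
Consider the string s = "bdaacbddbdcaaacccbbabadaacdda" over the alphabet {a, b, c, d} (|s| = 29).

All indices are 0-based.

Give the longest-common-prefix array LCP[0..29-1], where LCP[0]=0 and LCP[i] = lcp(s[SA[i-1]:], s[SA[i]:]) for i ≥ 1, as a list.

sorted suffixes:
  #0 SA[0]=28  'a'
  #1 SA[1]=11  'aaacccbbabadaacdda'
  #2 SA[2]=2  'aacbddbdcaaacccbbabadaacdda'
  #3 SA[3]=12  'aacccbbabadaacdda'
  #4 SA[4]=23  'aacdda'
  #5 SA[5]=19  'abadaacdda'
  #6 SA[6]=3  'acbddbdcaaacccbbabadaacdda'
  #7 SA[7]=13  'acccbbabadaacdda'
  #8 SA[8]=24  'acdda'
  #9 SA[9]=21  'adaacdda'
  #10 SA[10]=18  'babadaacdda'
  #11 SA[11]=20  'badaacdda'
  #12 SA[12]=17  'bbabadaacdda'
  #13 SA[13]=0  'bdaacbddbdcaaacccbbabadaacdda'
  #14 SA[14]=8  'bdcaaacccbbabadaacdda'
  #15 SA[15]=5  'bddbdcaaacccbbabadaacdda'
  #16 SA[16]=10  'caaacccbbabadaacdda'
  #17 SA[17]=16  'cbbabadaacdda'
  #18 SA[18]=4  'cbddbdcaaacccbbabadaacdda'
  #19 SA[19]=15  'ccbbabadaacdda'
  #20 SA[20]=14  'cccbbabadaacdda'
  #21 SA[21]=25  'cdda'
  #22 SA[22]=27  'da'
  #23 SA[23]=1  'daacbddbdcaaacccbbabadaacdda'
  #24 SA[24]=22  'daacdda'
  #25 SA[25]=7  'dbdcaaacccbbabadaacdda'
  #26 SA[26]=9  'dcaaacccbbabadaacdda'
  #27 SA[27]=26  'dda'
  #28 SA[28]=6  'ddbdcaaacccbbabadaacdda'

SA = [28, 11, 2, 12, 23, 19, 3, 13, 24, 21, 18, 20, 17, 0, 8, 5, 10, 16, 4, 15, 14, 25, 27, 1, 22, 7, 9, 26, 6]
rank  pair      lcp
   1  s[28:],s[11:]  1  'a'
   2  s[11:],s[2:]  2  'aa'
   3  s[2:],s[12:]  3  'aac'
   4  s[12:],s[23:]  3  'aac'
   5  s[23:],s[19:]  1  'a'
   6  s[19:],s[3:]  1  'a'
   7  s[3:],s[13:]  2  'ac'
   8  s[13:],s[24:]  2  'ac'
   9  s[24:],s[21:]  1  'a'
  10  s[21:],s[18:]  0  ''
  11  s[18:],s[20:]  2  'ba'
  12  s[20:],s[17:]  1  'b'
  13  s[17:],s[0:]  1  'b'
  14  s[0:],s[8:]  2  'bd'
  15  s[8:],s[5:]  2  'bd'
  16  s[5:],s[10:]  0  ''
  17  s[10:],s[16:]  1  'c'
  18  s[16:],s[4:]  2  'cb'
  19  s[4:],s[15:]  1  'c'
  20  s[15:],s[14:]  2  'cc'
  21  s[14:],s[25:]  1  'c'
  22  s[25:],s[27:]  0  ''
  23  s[27:],s[1:]  2  'da'
  24  s[1:],s[22:]  4  'daac'
  25  s[22:],s[7:]  1  'd'
  26  s[7:],s[9:]  1  'd'
  27  s[9:],s[26:]  1  'd'
  28  s[26:],s[6:]  2  'dd'

[0, 1, 2, 3, 3, 1, 1, 2, 2, 1, 0, 2, 1, 1, 2, 2, 0, 1, 2, 1, 2, 1, 0, 2, 4, 1, 1, 1, 2]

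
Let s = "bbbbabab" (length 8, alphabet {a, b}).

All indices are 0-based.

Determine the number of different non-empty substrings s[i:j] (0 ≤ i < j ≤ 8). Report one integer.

24

sorted suffixes:
  #0 SA[0]=6  'ab'
  #1 SA[1]=4  'abab'
  #2 SA[2]=7  'b'
  #3 SA[3]=5  'bab'
  #4 SA[4]=3  'babab'
  #5 SA[5]=2  'bbabab'
  #6 SA[6]=1  'bbbabab'
  #7 SA[7]=0  'bbbbabab'

SA = [6, 4, 7, 5, 3, 2, 1, 0]
[i] adj suffixes → lcp
  [1] 6/4 → 2 ('ab')
  [2] 4/7 → 0 ('')
  [3] 7/5 → 1 ('b')
  [4] 5/3 → 3 ('bab')
  [5] 3/2 → 1 ('b')
  [6] 2/1 → 2 ('bb')
  [7] 1/0 → 3 ('bbb')

n(n+1)/2 = 8·9/2 = 36
Σ LCP = 0 + 2 + 0 + 1 + 3 + 1 + 2 + 3 = 12
distinct = 36 − 12 = 24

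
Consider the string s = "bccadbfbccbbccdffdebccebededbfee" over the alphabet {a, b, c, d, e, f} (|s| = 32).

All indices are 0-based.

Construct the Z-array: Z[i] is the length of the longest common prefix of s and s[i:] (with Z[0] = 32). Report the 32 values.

[32, 0, 0, 0, 0, 1, 0, 3, 0, 0, 1, 3, 0, 0, 0, 0, 0, 0, 0, 3, 0, 0, 0, 1, 0, 0, 0, 0, 1, 0, 0, 0]

Z[0]=32
i=1: outside box; Z[1]=0
i=2: outside box; Z[2]=0
i=3: outside box; Z[3]=0
i=4: outside box; Z[4]=0
i=5: outside box; Z[5]=1 grow→box=[5,6)
i=6: outside box; Z[6]=0
i=7: outside box; Z[7]=3 grow→box=[7,10)
i=8: min(r-i=2, Z[1]=0)=0; Z[8]=0
i=9: min(r-i=1, Z[2]=0)=0; Z[9]=0
i=10: outside box; Z[10]=1 grow→box=[10,11)
i=11: outside box; Z[11]=3 grow→box=[11,14)
i=12: min(r-i=2, Z[1]=0)=0; Z[12]=0
i=13: min(r-i=1, Z[2]=0)=0; Z[13]=0
i=14: outside box; Z[14]=0
i=15: outside box; Z[15]=0
i=16: outside box; Z[16]=0
i=17: outside box; Z[17]=0
i=18: outside box; Z[18]=0
i=19: outside box; Z[19]=3 grow→box=[19,22)
i=20: min(r-i=2, Z[1]=0)=0; Z[20]=0
i=21: min(r-i=1, Z[2]=0)=0; Z[21]=0
i=22: outside box; Z[22]=0
i=23: outside box; Z[23]=1 grow→box=[23,24)
i=24: outside box; Z[24]=0
i=25: outside box; Z[25]=0
i=26: outside box; Z[26]=0
i=27: outside box; Z[27]=0
i=28: outside box; Z[28]=1 grow→box=[28,29)
i=29: outside box; Z[29]=0
i=30: outside box; Z[30]=0
i=31: outside box; Z[31]=0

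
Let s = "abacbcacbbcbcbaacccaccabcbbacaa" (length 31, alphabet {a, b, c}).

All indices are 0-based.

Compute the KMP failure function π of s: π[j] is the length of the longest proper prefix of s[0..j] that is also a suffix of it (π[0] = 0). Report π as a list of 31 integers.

π[0] = 0
j=1 s[j]='b': π[1]=0 (border '')
j=2 s[j]='a': π[2]=1 (border 'a')
j=3 s[j]='c': k: 1→0; π[3]=0 (border '')
j=4 s[j]='b': π[4]=0 (border '')
j=5 s[j]='c': π[5]=0 (border '')
j=6 s[j]='a': π[6]=1 (border 'a')
j=7 s[j]='c': k: 1→0; π[7]=0 (border '')
j=8 s[j]='b': π[8]=0 (border '')
j=9 s[j]='b': π[9]=0 (border '')
j=10 s[j]='c': π[10]=0 (border '')
j=11 s[j]='b': π[11]=0 (border '')
j=12 s[j]='c': π[12]=0 (border '')
j=13 s[j]='b': π[13]=0 (border '')
j=14 s[j]='a': π[14]=1 (border 'a')
j=15 s[j]='a': k: 1→0; π[15]=1 (border 'a')
j=16 s[j]='c': k: 1→0; π[16]=0 (border '')
j=17 s[j]='c': π[17]=0 (border '')
j=18 s[j]='c': π[18]=0 (border '')
j=19 s[j]='a': π[19]=1 (border 'a')
j=20 s[j]='c': k: 1→0; π[20]=0 (border '')
j=21 s[j]='c': π[21]=0 (border '')
j=22 s[j]='a': π[22]=1 (border 'a')
j=23 s[j]='b': π[23]=2 (border 'ab')
j=24 s[j]='c': k: 2→0; π[24]=0 (border '')
j=25 s[j]='b': π[25]=0 (border '')
j=26 s[j]='b': π[26]=0 (border '')
j=27 s[j]='a': π[27]=1 (border 'a')
j=28 s[j]='c': k: 1→0; π[28]=0 (border '')
j=29 s[j]='a': π[29]=1 (border 'a')
j=30 s[j]='a': k: 1→0; π[30]=1 (border 'a')

[0, 0, 1, 0, 0, 0, 1, 0, 0, 0, 0, 0, 0, 0, 1, 1, 0, 0, 0, 1, 0, 0, 1, 2, 0, 0, 0, 1, 0, 1, 1]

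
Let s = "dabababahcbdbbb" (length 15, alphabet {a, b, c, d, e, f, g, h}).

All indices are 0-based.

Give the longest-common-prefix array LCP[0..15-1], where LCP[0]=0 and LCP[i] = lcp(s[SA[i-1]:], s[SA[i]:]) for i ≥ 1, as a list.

rank | idx | suffix
   0 |   1 | abababahcbdbbb
   1 |   3 | ababahcbdbbb
   2 |   5 | abahcbdbbb
   3 |   7 | ahcbdbbb
   4 |  14 | b
   5 |   2 | bababahcbdbbb
   6 |   4 | babahcbdbbb
   7 |   6 | bahcbdbbb
   8 |  13 | bb
   9 |  12 | bbb
  10 |  10 | bdbbb
  11 |   9 | cbdbbb
  12 |   0 | dabababahcbdbbb
  13 |  11 | dbbb
  14 |   8 | hcbdbbb

SA = [1, 3, 5, 7, 14, 2, 4, 6, 13, 12, 10, 9, 0, 11, 8]
i: (SA[i-1],SA[i]) lcp shared
  1: (1,3) 5 'ababa'
  2: (3,5) 3 'aba'
  3: (5,7) 1 'a'
  4: (7,14) 0 ''
  5: (14,2) 1 'b'
  6: (2,4) 4 'baba'
  7: (4,6) 2 'ba'
  8: (6,13) 1 'b'
  9: (13,12) 2 'bb'
  10: (12,10) 1 'b'
  11: (10,9) 0 ''
  12: (9,0) 0 ''
  13: (0,11) 1 'd'
  14: (11,8) 0 ''

[0, 5, 3, 1, 0, 1, 4, 2, 1, 2, 1, 0, 0, 1, 0]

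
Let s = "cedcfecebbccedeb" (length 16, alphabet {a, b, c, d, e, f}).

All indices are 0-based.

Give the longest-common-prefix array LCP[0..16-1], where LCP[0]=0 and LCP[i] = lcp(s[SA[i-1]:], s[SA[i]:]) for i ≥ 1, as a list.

rank→(start, suffix):
  0 → (15, 'b')
  1 → (8, 'bbccedeb')
  2 → (9, 'bccedeb')
  3 → (10, 'ccedeb')
  4 → (6, 'cebbccedeb')
  5 → (0, 'cedcfecebbccedeb')
  6 → (11, 'cedeb')
  7 → (3, 'cfecebbccedeb')
  8 → (2, 'dcfecebbccedeb')
  9 → (13, 'deb')
  10 → (14, 'eb')
  11 → (7, 'ebbccedeb')
  12 → (5, 'ecebbccedeb')
  13 → (1, 'edcfecebbccedeb')
  14 → (12, 'edeb')
  15 → (4, 'fecebbccedeb')

SA = [15, 8, 9, 10, 6, 0, 11, 3, 2, 13, 14, 7, 5, 1, 12, 4]
i: (SA[i-1],SA[i]) lcp shared
  1: (15,8) 1 'b'
  2: (8,9) 1 'b'
  3: (9,10) 0 ''
  4: (10,6) 1 'c'
  5: (6,0) 2 'ce'
  6: (0,11) 3 'ced'
  7: (11,3) 1 'c'
  8: (3,2) 0 ''
  9: (2,13) 1 'd'
  10: (13,14) 0 ''
  11: (14,7) 2 'eb'
  12: (7,5) 1 'e'
  13: (5,1) 1 'e'
  14: (1,12) 2 'ed'
  15: (12,4) 0 ''

[0, 1, 1, 0, 1, 2, 3, 1, 0, 1, 0, 2, 1, 1, 2, 0]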